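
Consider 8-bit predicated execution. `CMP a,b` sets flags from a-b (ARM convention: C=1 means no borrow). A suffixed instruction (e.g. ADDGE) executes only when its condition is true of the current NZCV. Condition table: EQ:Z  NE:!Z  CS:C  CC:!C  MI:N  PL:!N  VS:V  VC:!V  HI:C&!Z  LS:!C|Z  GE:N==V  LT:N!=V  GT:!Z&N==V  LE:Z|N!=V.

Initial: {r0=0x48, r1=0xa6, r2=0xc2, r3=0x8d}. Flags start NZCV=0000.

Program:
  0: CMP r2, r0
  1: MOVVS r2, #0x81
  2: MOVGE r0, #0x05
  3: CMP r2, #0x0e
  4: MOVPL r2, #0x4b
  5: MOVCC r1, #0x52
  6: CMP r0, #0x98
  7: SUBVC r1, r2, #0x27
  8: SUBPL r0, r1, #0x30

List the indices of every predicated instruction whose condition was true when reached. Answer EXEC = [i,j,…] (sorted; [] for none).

EXEC = [1,4]

[0] flags=0011 → (cmp)
[1] flags=0011 VS?T → r2=0x81
[2] flags=0011 GE?F → skip
[3] flags=0011 → (cmp)
[4] flags=0011 PL?T → r2=0x4b
[5] flags=0011 CC?F → skip
[6] flags=1001 → (cmp)
[7] flags=1001 VC?F → skip
[8] flags=1001 PL?F → skip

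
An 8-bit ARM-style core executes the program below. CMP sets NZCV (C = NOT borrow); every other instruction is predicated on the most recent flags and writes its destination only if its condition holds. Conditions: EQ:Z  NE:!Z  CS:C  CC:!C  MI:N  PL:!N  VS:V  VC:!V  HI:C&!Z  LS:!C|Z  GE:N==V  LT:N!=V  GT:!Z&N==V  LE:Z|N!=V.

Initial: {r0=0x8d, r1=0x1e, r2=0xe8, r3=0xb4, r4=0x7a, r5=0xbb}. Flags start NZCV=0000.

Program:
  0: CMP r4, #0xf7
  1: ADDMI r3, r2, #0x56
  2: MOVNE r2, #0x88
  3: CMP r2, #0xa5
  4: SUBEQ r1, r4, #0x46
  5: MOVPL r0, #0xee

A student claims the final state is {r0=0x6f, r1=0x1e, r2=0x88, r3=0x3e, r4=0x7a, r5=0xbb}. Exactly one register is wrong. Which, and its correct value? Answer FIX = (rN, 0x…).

FIX = (r0, 0x8d)

0: ✓ CMP  NZCV=1001
1: ✓ ADDMI  r3←0x3e
2: ✓ MOVNE  r2←0x88
3: ✓ CMP  NZCV=1000
4: · SUBEQ
5: · MOVPL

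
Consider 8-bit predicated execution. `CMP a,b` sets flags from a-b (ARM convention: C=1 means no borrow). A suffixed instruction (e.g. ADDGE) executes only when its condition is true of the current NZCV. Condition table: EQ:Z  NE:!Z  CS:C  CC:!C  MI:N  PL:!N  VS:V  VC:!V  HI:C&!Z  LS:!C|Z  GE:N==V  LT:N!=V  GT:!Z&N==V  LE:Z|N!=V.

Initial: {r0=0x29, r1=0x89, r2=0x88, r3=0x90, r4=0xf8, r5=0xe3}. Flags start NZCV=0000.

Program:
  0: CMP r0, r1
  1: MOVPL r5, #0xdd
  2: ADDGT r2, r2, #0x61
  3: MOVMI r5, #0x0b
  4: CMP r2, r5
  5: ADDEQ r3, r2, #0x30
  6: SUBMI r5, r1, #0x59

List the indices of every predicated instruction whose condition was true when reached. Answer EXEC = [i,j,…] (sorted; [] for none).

0: ✓ CMP  NZCV=1001
1: · MOVPL
2: ✓ ADDGT  r2←0xe9
3: ✓ MOVMI  r5←0x0b
4: ✓ CMP  NZCV=1010
5: · ADDEQ
6: ✓ SUBMI  r5←0x30

EXEC = [2,3,6]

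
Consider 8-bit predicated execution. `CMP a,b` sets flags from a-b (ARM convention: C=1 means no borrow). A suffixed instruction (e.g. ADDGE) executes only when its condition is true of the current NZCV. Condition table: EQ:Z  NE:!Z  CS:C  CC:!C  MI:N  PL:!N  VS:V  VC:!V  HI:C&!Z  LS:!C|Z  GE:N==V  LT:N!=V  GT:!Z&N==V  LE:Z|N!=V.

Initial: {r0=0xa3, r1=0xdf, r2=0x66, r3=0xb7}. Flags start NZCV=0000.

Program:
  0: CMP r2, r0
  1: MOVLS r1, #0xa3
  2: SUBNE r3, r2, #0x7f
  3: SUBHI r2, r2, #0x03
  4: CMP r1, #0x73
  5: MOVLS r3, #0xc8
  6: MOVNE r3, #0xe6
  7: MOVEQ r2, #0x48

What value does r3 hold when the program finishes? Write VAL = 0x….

VAL = 0xe6

0: ✓ CMP  NZCV=1001
1: ✓ MOVLS  r1←0xa3
2: ✓ SUBNE  r3←0xe7
3: · SUBHI
4: ✓ CMP  NZCV=0011
5: · MOVLS
6: ✓ MOVNE  r3←0xe6
7: · MOVEQ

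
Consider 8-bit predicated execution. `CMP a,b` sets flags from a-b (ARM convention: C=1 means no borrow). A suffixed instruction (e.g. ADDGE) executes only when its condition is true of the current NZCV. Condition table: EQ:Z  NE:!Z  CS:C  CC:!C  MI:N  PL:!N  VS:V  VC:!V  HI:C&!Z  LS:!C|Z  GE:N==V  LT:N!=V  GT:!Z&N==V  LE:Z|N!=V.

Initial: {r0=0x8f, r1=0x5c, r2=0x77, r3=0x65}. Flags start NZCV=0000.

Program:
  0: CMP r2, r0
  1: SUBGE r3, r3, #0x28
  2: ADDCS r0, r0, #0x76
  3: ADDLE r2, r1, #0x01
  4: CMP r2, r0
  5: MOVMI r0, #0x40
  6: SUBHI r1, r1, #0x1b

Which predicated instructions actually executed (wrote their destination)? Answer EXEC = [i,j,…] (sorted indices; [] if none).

[0] flags=1001 → (cmp)
[1] flags=1001 GE?T → r3=0x3d
[2] flags=1001 CS?F → skip
[3] flags=1001 LE?F → skip
[4] flags=1001 → (cmp)
[5] flags=1001 MI?T → r0=0x40
[6] flags=1001 HI?F → skip

EXEC = [1,5]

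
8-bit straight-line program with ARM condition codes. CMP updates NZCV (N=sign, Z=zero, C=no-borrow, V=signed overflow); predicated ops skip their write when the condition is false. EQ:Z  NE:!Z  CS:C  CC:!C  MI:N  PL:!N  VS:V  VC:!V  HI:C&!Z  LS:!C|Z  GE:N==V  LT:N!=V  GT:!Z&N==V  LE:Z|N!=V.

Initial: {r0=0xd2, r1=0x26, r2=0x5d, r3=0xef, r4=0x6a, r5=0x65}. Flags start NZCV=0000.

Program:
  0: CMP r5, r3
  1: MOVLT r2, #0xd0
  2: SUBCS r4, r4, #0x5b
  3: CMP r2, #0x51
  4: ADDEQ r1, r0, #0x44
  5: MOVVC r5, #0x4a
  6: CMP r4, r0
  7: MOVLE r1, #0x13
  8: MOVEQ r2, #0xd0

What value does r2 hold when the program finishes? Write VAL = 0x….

VAL = 0x5d

0: ✓ CMP  NZCV=0000
1: · MOVLT
2: · SUBCS
3: ✓ CMP  NZCV=0010
4: · ADDEQ
5: ✓ MOVVC  r5←0x4a
6: ✓ CMP  NZCV=1001
7: · MOVLE
8: · MOVEQ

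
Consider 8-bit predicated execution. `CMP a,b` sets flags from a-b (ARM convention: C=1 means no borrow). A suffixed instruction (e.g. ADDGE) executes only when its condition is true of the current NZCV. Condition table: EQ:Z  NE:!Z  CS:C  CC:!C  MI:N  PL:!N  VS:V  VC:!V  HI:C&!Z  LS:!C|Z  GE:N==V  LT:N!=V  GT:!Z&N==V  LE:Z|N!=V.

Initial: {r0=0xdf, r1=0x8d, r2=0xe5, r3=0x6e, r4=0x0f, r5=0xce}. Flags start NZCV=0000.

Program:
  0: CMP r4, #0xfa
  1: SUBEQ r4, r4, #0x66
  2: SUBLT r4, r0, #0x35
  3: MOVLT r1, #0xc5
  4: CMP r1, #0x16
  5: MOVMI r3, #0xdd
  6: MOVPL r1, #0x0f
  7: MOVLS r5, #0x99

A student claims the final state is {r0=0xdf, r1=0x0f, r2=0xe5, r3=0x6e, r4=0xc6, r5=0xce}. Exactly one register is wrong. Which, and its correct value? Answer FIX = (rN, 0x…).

0: ✓ CMP  NZCV=0000
1: · SUBEQ
2: · SUBLT
3: · MOVLT
4: ✓ CMP  NZCV=0011
5: · MOVMI
6: ✓ MOVPL  r1←0x0f
7: · MOVLS

FIX = (r4, 0x0f)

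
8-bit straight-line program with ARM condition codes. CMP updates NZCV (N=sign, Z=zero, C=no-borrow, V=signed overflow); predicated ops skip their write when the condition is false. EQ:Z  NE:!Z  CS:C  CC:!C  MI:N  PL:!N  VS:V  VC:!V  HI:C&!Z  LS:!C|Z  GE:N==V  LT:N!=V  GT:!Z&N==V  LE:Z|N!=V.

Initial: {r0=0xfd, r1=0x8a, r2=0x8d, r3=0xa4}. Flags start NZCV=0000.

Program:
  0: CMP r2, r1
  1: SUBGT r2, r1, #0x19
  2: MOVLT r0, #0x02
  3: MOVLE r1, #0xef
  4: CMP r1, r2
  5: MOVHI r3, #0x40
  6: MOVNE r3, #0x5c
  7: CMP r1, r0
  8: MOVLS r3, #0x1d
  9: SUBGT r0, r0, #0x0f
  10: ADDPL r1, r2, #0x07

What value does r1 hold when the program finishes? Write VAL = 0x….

VAL = 0x8a

[0] flags=0010 → (cmp)
[1] flags=0010 GT?T → r2=0x71
[2] flags=0010 LT?F → skip
[3] flags=0010 LE?F → skip
[4] flags=0011 → (cmp)
[5] flags=0011 HI?T → r3=0x40
[6] flags=0011 NE?T → r3=0x5c
[7] flags=1000 → (cmp)
[8] flags=1000 LS?T → r3=0x1d
[9] flags=1000 GT?F → skip
[10] flags=1000 PL?F → skip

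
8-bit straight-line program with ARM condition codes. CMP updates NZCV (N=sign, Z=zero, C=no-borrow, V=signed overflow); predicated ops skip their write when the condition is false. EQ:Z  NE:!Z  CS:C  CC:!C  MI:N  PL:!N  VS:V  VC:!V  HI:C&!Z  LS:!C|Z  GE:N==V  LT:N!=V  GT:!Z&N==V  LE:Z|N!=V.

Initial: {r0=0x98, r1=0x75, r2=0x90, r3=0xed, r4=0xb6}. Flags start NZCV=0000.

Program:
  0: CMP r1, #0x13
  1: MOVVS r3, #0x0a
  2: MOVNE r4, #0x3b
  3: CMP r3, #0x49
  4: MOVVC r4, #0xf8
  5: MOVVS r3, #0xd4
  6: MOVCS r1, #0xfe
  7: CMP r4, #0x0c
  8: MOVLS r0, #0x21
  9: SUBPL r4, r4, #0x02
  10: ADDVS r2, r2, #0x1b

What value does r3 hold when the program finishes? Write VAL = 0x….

VAL = 0xed

0: ✓ CMP  NZCV=0010
1: · MOVVS
2: ✓ MOVNE  r4←0x3b
3: ✓ CMP  NZCV=1010
4: ✓ MOVVC  r4←0xf8
5: · MOVVS
6: ✓ MOVCS  r1←0xfe
7: ✓ CMP  NZCV=1010
8: · MOVLS
9: · SUBPL
10: · ADDVS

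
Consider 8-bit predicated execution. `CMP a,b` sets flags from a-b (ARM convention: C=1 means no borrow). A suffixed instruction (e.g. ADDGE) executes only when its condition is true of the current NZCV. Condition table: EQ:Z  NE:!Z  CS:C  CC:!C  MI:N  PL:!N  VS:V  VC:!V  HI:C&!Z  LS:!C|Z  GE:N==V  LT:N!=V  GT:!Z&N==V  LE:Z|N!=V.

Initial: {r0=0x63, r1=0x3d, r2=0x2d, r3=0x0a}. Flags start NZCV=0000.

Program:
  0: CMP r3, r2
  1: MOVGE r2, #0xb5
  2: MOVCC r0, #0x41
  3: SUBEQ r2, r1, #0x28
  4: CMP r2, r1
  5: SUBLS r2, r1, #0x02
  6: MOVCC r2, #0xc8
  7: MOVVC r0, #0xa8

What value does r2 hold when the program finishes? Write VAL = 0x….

VAL = 0xc8

[0] flags=1000 → (cmp)
[1] flags=1000 GE?F → skip
[2] flags=1000 CC?T → r0=0x41
[3] flags=1000 EQ?F → skip
[4] flags=1000 → (cmp)
[5] flags=1000 LS?T → r2=0x3b
[6] flags=1000 CC?T → r2=0xc8
[7] flags=1000 VC?T → r0=0xa8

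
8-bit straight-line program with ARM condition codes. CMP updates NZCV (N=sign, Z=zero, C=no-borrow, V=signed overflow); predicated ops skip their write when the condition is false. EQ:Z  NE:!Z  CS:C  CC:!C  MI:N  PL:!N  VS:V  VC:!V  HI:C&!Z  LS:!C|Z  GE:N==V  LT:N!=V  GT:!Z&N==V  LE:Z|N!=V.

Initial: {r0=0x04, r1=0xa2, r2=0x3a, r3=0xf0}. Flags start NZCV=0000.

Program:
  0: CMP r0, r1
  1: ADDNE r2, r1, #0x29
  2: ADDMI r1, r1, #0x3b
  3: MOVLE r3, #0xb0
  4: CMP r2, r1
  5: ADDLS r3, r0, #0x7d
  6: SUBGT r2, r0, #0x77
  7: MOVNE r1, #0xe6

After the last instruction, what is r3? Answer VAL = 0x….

VAL = 0xf0

[0] flags=0000 → (cmp)
[1] flags=0000 NE?T → r2=0xcb
[2] flags=0000 MI?F → skip
[3] flags=0000 LE?F → skip
[4] flags=0010 → (cmp)
[5] flags=0010 LS?F → skip
[6] flags=0010 GT?T → r2=0x8d
[7] flags=0010 NE?T → r1=0xe6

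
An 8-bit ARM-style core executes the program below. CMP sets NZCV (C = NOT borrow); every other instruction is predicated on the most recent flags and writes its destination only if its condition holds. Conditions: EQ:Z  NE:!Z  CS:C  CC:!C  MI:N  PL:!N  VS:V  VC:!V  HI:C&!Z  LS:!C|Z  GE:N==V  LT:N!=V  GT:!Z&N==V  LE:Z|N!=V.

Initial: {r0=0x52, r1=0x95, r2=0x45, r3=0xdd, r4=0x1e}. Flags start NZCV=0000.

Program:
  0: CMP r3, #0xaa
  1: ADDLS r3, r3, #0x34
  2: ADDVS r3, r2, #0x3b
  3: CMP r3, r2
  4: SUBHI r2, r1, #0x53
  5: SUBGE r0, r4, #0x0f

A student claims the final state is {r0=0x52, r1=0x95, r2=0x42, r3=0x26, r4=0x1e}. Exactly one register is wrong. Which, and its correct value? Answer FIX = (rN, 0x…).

FIX = (r3, 0xdd)

0: ✓ CMP  NZCV=0010
1: · ADDLS
2: · ADDVS
3: ✓ CMP  NZCV=1010
4: ✓ SUBHI  r2←0x42
5: · SUBGE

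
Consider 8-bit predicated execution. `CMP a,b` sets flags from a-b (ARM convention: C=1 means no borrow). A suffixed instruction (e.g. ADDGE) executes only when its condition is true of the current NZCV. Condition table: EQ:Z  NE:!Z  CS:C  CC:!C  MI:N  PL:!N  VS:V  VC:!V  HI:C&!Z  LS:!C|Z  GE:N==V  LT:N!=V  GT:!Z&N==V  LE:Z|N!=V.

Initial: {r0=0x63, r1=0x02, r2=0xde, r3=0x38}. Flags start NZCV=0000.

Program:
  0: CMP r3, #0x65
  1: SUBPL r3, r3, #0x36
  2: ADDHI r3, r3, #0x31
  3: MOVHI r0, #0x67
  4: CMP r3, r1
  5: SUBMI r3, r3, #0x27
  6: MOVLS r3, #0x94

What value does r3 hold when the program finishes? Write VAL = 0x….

VAL = 0x38

0: ✓ CMP  NZCV=1000
1: · SUBPL
2: · ADDHI
3: · MOVHI
4: ✓ CMP  NZCV=0010
5: · SUBMI
6: · MOVLS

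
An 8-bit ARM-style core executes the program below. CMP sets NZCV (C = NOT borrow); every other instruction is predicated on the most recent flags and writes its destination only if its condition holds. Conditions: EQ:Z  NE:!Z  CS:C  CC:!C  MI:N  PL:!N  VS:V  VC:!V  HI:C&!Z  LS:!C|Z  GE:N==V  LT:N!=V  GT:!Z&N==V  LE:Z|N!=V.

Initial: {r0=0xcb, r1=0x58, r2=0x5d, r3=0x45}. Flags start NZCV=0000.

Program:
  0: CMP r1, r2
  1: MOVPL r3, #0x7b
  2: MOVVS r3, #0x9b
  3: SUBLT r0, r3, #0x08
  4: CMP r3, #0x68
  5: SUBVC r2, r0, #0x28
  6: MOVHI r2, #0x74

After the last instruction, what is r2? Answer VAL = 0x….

[0] flags=1000 → (cmp)
[1] flags=1000 PL?F → skip
[2] flags=1000 VS?F → skip
[3] flags=1000 LT?T → r0=0x3d
[4] flags=1000 → (cmp)
[5] flags=1000 VC?T → r2=0x15
[6] flags=1000 HI?F → skip

VAL = 0x15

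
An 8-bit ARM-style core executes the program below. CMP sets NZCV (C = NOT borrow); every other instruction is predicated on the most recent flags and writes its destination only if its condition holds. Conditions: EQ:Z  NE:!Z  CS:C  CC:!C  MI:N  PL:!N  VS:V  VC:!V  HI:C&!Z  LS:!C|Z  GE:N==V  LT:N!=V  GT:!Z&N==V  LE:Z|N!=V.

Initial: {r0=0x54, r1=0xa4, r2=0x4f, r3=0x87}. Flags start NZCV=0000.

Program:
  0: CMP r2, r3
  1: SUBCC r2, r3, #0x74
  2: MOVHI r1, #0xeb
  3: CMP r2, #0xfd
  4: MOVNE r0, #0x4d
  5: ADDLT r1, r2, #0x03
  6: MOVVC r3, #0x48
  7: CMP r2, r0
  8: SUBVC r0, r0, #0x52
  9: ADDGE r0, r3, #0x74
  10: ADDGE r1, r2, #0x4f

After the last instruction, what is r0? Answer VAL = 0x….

VAL = 0xfb

0: ✓ CMP  NZCV=1001
1: ✓ SUBCC  r2←0x13
2: · MOVHI
3: ✓ CMP  NZCV=0000
4: ✓ MOVNE  r0←0x4d
5: · ADDLT
6: ✓ MOVVC  r3←0x48
7: ✓ CMP  NZCV=1000
8: ✓ SUBVC  r0←0xfb
9: · ADDGE
10: · ADDGE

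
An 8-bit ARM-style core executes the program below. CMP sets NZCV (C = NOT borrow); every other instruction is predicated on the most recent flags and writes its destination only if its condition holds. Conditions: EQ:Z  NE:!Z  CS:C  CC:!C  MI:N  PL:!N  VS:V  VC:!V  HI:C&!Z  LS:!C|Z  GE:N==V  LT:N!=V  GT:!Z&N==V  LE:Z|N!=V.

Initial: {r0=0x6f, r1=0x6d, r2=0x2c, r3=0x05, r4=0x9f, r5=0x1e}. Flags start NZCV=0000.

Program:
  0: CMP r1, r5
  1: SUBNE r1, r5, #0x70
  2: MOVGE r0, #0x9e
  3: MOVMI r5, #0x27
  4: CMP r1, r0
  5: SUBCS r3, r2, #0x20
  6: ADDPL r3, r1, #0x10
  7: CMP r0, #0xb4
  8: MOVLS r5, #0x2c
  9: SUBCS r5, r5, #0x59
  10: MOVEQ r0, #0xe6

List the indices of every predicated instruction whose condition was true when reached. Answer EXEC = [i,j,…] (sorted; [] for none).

[0] flags=0010 → (cmp)
[1] flags=0010 NE?T → r1=0xae
[2] flags=0010 GE?T → r0=0x9e
[3] flags=0010 MI?F → skip
[4] flags=0010 → (cmp)
[5] flags=0010 CS?T → r3=0x0c
[6] flags=0010 PL?T → r3=0xbe
[7] flags=1000 → (cmp)
[8] flags=1000 LS?T → r5=0x2c
[9] flags=1000 CS?F → skip
[10] flags=1000 EQ?F → skip

EXEC = [1,2,5,6,8]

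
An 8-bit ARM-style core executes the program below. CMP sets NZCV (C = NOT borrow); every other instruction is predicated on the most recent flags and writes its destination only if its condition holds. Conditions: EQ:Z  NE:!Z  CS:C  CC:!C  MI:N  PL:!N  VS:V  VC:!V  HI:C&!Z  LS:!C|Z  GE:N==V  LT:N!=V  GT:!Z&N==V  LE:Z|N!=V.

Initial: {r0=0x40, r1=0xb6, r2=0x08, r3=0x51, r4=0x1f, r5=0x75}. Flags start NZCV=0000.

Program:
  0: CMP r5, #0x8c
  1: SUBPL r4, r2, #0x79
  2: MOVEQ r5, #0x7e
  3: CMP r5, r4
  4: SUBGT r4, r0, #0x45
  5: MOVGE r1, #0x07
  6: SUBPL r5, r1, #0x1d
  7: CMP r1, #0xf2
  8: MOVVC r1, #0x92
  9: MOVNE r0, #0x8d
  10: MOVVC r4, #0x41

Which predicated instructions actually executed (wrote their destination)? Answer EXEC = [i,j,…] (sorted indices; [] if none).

EXEC = [4,5,6,8,9,10]

[0] flags=1001 → (cmp)
[1] flags=1001 PL?F → skip
[2] flags=1001 EQ?F → skip
[3] flags=0010 → (cmp)
[4] flags=0010 GT?T → r4=0xfb
[5] flags=0010 GE?T → r1=0x07
[6] flags=0010 PL?T → r5=0xea
[7] flags=0000 → (cmp)
[8] flags=0000 VC?T → r1=0x92
[9] flags=0000 NE?T → r0=0x8d
[10] flags=0000 VC?T → r4=0x41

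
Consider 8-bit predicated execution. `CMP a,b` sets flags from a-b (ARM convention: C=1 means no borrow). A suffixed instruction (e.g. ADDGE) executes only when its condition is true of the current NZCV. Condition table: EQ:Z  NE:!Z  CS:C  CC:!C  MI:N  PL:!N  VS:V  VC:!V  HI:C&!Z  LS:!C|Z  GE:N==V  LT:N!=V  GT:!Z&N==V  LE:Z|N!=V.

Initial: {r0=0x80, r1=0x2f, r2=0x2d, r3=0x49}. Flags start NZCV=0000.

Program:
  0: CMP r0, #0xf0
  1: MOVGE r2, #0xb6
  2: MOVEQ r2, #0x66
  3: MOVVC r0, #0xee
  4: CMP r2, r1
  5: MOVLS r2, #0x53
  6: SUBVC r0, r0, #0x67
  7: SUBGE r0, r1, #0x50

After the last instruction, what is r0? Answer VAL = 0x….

0: ✓ CMP  NZCV=1000
1: · MOVGE
2: · MOVEQ
3: ✓ MOVVC  r0←0xee
4: ✓ CMP  NZCV=1000
5: ✓ MOVLS  r2←0x53
6: ✓ SUBVC  r0←0x87
7: · SUBGE

VAL = 0x87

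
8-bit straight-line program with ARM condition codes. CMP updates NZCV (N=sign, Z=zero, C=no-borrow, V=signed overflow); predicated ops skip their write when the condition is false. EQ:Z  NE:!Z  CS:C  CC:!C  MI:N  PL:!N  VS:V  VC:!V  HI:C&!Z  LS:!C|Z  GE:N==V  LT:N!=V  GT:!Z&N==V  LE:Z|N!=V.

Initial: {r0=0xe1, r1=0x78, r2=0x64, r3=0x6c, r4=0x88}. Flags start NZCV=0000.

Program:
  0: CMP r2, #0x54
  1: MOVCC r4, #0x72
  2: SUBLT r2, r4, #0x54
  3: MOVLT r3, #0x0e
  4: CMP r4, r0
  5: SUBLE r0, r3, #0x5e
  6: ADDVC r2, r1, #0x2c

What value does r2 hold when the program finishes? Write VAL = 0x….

VAL = 0xa4

[0] flags=0010 → (cmp)
[1] flags=0010 CC?F → skip
[2] flags=0010 LT?F → skip
[3] flags=0010 LT?F → skip
[4] flags=1000 → (cmp)
[5] flags=1000 LE?T → r0=0x0e
[6] flags=1000 VC?T → r2=0xa4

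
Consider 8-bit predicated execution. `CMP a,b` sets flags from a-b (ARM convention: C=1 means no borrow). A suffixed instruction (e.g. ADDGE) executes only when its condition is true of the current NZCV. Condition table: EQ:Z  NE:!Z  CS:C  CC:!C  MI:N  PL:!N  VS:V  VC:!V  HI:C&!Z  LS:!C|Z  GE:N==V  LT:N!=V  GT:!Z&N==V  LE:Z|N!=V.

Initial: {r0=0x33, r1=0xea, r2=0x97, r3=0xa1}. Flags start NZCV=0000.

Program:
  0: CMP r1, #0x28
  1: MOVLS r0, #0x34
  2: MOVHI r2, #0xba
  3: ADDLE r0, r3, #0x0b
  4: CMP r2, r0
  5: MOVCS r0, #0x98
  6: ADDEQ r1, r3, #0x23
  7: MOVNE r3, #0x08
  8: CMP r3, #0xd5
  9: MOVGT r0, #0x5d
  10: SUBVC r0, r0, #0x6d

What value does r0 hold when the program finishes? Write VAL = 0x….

VAL = 0xf0

[0] flags=1010 → (cmp)
[1] flags=1010 LS?F → skip
[2] flags=1010 HI?T → r2=0xba
[3] flags=1010 LE?T → r0=0xac
[4] flags=0010 → (cmp)
[5] flags=0010 CS?T → r0=0x98
[6] flags=0010 EQ?F → skip
[7] flags=0010 NE?T → r3=0x08
[8] flags=0000 → (cmp)
[9] flags=0000 GT?T → r0=0x5d
[10] flags=0000 VC?T → r0=0xf0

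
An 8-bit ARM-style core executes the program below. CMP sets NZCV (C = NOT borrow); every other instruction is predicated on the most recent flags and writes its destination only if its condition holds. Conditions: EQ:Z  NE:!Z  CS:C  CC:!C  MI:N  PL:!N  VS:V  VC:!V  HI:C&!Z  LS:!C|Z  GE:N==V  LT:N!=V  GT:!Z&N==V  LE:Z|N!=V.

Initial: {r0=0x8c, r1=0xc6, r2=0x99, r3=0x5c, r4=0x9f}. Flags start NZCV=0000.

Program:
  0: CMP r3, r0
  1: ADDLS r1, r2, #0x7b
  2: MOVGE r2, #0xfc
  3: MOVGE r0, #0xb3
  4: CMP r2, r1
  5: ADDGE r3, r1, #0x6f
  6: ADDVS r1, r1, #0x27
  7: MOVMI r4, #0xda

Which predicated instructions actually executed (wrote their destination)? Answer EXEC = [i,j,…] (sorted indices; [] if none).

0: ✓ CMP  NZCV=1001
1: ✓ ADDLS  r1←0x14
2: ✓ MOVGE  r2←0xfc
3: ✓ MOVGE  r0←0xb3
4: ✓ CMP  NZCV=1010
5: · ADDGE
6: · ADDVS
7: ✓ MOVMI  r4←0xda

EXEC = [1,2,3,7]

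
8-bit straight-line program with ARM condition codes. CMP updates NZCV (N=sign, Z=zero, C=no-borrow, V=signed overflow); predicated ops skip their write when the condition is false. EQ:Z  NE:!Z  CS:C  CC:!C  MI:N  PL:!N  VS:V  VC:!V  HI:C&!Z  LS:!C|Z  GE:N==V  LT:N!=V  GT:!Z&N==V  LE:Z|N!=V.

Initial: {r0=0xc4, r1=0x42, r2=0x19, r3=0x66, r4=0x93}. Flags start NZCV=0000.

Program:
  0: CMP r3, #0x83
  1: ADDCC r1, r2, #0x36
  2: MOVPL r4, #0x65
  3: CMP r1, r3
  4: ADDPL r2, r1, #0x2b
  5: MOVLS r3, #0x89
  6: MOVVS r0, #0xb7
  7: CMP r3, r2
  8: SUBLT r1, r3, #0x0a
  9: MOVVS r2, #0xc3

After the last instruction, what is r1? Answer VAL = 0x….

VAL = 0x7f

0: ✓ CMP  NZCV=1001
1: ✓ ADDCC  r1←0x4f
2: · MOVPL
3: ✓ CMP  NZCV=1000
4: · ADDPL
5: ✓ MOVLS  r3←0x89
6: · MOVVS
7: ✓ CMP  NZCV=0011
8: ✓ SUBLT  r1←0x7f
9: ✓ MOVVS  r2←0xc3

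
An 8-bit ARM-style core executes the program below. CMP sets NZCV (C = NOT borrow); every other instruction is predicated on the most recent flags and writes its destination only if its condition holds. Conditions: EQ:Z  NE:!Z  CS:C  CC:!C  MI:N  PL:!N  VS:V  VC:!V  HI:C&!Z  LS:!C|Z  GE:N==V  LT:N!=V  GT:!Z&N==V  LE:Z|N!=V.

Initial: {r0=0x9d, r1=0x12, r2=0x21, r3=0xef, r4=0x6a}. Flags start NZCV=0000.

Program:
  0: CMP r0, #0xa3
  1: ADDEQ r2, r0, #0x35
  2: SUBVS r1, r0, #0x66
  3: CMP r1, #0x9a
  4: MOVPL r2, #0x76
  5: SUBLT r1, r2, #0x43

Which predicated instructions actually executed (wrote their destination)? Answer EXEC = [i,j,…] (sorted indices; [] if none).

EXEC = [4]

[0] flags=1000 → (cmp)
[1] flags=1000 EQ?F → skip
[2] flags=1000 VS?F → skip
[3] flags=0000 → (cmp)
[4] flags=0000 PL?T → r2=0x76
[5] flags=0000 LT?F → skip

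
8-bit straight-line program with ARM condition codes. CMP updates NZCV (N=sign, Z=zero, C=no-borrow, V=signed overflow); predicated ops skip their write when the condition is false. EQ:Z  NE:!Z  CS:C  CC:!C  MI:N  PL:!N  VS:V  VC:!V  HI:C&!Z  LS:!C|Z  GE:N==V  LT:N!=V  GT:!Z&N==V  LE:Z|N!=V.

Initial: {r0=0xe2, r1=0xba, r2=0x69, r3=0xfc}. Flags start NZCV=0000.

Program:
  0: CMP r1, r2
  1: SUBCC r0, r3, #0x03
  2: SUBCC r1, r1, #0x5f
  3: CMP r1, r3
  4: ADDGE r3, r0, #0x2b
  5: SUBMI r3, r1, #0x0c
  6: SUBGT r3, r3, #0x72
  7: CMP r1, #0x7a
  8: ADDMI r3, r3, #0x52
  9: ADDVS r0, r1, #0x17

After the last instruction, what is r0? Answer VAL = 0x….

VAL = 0xd1

0: ✓ CMP  NZCV=0011
1: · SUBCC
2: · SUBCC
3: ✓ CMP  NZCV=1000
4: · ADDGE
5: ✓ SUBMI  r3←0xae
6: · SUBGT
7: ✓ CMP  NZCV=0011
8: · ADDMI
9: ✓ ADDVS  r0←0xd1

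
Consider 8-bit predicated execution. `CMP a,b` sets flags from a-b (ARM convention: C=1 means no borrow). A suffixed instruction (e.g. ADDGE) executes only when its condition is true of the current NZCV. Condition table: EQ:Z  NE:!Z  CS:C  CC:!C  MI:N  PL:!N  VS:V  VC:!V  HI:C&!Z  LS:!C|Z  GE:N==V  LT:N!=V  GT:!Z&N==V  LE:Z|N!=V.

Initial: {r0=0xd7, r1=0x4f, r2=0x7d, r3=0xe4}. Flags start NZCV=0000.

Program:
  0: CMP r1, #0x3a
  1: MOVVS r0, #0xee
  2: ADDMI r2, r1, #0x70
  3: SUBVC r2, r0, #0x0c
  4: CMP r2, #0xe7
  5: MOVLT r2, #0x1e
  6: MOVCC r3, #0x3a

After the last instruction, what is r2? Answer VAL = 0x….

[0] flags=0010 → (cmp)
[1] flags=0010 VS?F → skip
[2] flags=0010 MI?F → skip
[3] flags=0010 VC?T → r2=0xcb
[4] flags=1000 → (cmp)
[5] flags=1000 LT?T → r2=0x1e
[6] flags=1000 CC?T → r3=0x3a

VAL = 0x1e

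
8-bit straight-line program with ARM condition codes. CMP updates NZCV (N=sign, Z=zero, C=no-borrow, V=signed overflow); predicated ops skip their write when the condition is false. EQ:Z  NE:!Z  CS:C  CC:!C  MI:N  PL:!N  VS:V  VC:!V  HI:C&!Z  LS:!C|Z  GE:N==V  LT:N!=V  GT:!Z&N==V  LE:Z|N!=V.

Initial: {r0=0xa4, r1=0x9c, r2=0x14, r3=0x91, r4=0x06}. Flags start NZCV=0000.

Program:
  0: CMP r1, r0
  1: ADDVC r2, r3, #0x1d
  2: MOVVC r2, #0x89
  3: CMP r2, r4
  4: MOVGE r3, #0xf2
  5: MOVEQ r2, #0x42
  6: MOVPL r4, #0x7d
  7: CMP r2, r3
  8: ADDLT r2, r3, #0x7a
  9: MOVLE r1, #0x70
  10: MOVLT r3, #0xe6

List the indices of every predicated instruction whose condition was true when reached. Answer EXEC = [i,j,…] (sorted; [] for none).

0: ✓ CMP  NZCV=1000
1: ✓ ADDVC  r2←0xae
2: ✓ MOVVC  r2←0x89
3: ✓ CMP  NZCV=1010
4: · MOVGE
5: · MOVEQ
6: · MOVPL
7: ✓ CMP  NZCV=1000
8: ✓ ADDLT  r2←0x0b
9: ✓ MOVLE  r1←0x70
10: ✓ MOVLT  r3←0xe6

EXEC = [1,2,8,9,10]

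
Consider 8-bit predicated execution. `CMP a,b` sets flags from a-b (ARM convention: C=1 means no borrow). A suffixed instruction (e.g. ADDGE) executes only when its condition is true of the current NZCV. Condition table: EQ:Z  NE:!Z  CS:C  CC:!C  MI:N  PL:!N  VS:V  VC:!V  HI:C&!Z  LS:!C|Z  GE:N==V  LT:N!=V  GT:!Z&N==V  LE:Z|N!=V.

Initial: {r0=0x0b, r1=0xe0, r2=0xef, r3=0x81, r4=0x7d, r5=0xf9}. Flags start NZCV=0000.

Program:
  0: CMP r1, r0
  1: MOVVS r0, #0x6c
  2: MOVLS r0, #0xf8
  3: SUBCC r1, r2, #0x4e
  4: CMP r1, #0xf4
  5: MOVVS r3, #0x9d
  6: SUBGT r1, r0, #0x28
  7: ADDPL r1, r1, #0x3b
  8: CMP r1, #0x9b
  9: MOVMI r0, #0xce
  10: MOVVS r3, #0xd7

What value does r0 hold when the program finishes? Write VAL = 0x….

VAL = 0x0b

[0] flags=1010 → (cmp)
[1] flags=1010 VS?F → skip
[2] flags=1010 LS?F → skip
[3] flags=1010 CC?F → skip
[4] flags=1000 → (cmp)
[5] flags=1000 VS?F → skip
[6] flags=1000 GT?F → skip
[7] flags=1000 PL?F → skip
[8] flags=0010 → (cmp)
[9] flags=0010 MI?F → skip
[10] flags=0010 VS?F → skip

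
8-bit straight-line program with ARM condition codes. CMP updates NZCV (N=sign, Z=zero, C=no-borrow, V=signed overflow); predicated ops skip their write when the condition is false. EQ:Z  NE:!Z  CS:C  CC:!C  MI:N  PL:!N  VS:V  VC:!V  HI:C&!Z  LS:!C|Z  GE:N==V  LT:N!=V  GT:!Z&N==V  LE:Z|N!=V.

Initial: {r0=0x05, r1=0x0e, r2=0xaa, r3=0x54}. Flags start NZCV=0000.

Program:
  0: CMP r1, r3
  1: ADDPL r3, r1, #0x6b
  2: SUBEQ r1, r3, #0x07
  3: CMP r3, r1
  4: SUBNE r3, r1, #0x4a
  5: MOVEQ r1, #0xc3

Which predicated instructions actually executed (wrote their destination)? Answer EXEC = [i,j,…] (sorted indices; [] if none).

0: ✓ CMP  NZCV=1000
1: · ADDPL
2: · SUBEQ
3: ✓ CMP  NZCV=0010
4: ✓ SUBNE  r3←0xc4
5: · MOVEQ

EXEC = [4]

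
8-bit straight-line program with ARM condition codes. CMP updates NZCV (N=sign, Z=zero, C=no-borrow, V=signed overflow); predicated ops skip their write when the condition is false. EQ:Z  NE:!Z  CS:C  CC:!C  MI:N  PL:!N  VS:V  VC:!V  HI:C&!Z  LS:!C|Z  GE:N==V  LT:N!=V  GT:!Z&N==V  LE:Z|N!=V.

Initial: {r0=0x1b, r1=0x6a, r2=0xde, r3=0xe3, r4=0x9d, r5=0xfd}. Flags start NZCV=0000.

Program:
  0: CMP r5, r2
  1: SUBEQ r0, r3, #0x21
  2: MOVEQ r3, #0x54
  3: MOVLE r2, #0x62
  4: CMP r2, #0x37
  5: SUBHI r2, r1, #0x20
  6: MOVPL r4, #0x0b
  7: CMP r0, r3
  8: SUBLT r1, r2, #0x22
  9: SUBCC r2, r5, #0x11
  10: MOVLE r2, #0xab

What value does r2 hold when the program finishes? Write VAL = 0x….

VAL = 0xec

0: ✓ CMP  NZCV=0010
1: · SUBEQ
2: · MOVEQ
3: · MOVLE
4: ✓ CMP  NZCV=1010
5: ✓ SUBHI  r2←0x4a
6: · MOVPL
7: ✓ CMP  NZCV=0000
8: · SUBLT
9: ✓ SUBCC  r2←0xec
10: · MOVLE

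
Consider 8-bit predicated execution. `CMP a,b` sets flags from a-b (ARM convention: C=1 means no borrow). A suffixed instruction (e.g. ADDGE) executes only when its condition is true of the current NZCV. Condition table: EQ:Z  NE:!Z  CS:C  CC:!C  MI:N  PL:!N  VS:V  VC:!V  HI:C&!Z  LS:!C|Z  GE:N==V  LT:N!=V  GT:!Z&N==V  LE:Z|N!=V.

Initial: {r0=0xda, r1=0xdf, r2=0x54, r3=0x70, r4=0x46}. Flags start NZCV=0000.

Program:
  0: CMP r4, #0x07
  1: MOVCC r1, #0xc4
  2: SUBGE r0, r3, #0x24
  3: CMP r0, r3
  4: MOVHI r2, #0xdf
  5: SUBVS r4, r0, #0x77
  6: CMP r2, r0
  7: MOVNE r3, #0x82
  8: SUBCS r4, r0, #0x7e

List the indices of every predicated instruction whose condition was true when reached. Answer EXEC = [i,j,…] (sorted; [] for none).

[0] flags=0010 → (cmp)
[1] flags=0010 CC?F → skip
[2] flags=0010 GE?T → r0=0x4c
[3] flags=1000 → (cmp)
[4] flags=1000 HI?F → skip
[5] flags=1000 VS?F → skip
[6] flags=0010 → (cmp)
[7] flags=0010 NE?T → r3=0x82
[8] flags=0010 CS?T → r4=0xce

EXEC = [2,7,8]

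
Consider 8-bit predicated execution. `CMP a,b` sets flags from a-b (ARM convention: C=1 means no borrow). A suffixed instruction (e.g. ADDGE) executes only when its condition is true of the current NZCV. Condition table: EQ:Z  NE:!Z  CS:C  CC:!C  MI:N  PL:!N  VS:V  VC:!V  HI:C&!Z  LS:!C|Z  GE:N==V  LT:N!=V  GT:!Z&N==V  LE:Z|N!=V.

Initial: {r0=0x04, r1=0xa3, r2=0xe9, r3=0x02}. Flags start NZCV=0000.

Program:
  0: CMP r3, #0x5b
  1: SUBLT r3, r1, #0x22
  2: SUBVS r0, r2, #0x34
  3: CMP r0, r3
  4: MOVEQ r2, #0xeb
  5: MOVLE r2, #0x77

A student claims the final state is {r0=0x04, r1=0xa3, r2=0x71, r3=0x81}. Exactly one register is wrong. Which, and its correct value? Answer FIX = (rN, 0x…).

0: ✓ CMP  NZCV=1000
1: ✓ SUBLT  r3←0x81
2: · SUBVS
3: ✓ CMP  NZCV=1001
4: · MOVEQ
5: · MOVLE

FIX = (r2, 0xe9)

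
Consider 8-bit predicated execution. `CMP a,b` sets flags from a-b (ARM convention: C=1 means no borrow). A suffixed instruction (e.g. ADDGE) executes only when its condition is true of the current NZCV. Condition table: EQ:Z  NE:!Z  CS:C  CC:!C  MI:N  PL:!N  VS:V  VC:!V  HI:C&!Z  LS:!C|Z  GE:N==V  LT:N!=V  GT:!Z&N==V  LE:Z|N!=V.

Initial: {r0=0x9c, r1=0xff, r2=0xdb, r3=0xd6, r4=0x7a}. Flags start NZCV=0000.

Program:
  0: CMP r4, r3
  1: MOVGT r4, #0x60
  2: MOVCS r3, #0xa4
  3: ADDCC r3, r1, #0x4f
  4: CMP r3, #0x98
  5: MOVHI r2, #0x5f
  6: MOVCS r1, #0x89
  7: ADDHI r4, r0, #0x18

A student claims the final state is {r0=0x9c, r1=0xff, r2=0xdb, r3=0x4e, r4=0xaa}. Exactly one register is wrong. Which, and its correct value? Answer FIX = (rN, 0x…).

[0] flags=1001 → (cmp)
[1] flags=1001 GT?T → r4=0x60
[2] flags=1001 CS?F → skip
[3] flags=1001 CC?T → r3=0x4e
[4] flags=1001 → (cmp)
[5] flags=1001 HI?F → skip
[6] flags=1001 CS?F → skip
[7] flags=1001 HI?F → skip

FIX = (r4, 0x60)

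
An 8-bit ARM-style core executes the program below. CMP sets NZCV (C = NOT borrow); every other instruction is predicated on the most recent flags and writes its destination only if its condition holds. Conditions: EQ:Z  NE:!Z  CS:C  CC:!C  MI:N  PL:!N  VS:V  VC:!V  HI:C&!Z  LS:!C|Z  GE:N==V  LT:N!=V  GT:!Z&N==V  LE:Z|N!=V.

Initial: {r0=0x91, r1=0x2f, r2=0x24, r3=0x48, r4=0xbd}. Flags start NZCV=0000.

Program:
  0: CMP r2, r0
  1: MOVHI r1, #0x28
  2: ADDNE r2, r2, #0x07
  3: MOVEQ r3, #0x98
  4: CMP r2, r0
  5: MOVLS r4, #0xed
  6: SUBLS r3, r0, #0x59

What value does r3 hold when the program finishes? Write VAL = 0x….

VAL = 0x38

[0] flags=1001 → (cmp)
[1] flags=1001 HI?F → skip
[2] flags=1001 NE?T → r2=0x2b
[3] flags=1001 EQ?F → skip
[4] flags=1001 → (cmp)
[5] flags=1001 LS?T → r4=0xed
[6] flags=1001 LS?T → r3=0x38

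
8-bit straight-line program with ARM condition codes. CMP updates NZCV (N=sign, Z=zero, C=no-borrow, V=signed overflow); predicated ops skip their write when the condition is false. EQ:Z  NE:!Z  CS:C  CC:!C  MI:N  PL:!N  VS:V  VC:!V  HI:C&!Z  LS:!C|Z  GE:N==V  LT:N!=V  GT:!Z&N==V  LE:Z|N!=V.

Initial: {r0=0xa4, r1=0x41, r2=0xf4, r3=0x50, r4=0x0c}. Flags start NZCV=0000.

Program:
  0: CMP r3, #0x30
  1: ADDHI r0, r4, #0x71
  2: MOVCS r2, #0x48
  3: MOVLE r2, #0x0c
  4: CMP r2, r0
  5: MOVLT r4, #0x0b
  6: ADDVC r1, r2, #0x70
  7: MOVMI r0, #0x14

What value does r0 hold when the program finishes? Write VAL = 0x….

VAL = 0x14

0: ✓ CMP  NZCV=0010
1: ✓ ADDHI  r0←0x7d
2: ✓ MOVCS  r2←0x48
3: · MOVLE
4: ✓ CMP  NZCV=1000
5: ✓ MOVLT  r4←0x0b
6: ✓ ADDVC  r1←0xb8
7: ✓ MOVMI  r0←0x14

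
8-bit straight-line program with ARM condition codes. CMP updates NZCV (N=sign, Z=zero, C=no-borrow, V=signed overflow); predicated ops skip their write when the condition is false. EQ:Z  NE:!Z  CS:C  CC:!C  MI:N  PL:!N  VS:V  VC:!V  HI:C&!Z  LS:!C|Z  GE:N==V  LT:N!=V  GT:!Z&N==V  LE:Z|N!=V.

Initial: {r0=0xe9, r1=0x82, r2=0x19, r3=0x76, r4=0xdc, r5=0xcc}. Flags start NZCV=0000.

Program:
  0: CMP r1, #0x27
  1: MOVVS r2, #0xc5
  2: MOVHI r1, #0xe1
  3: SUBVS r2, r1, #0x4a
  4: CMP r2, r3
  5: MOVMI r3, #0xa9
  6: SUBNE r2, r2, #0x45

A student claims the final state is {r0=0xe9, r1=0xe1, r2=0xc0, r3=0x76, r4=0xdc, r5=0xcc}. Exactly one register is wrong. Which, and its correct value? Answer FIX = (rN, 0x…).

FIX = (r2, 0x52)

[0] flags=0011 → (cmp)
[1] flags=0011 VS?T → r2=0xc5
[2] flags=0011 HI?T → r1=0xe1
[3] flags=0011 VS?T → r2=0x97
[4] flags=0011 → (cmp)
[5] flags=0011 MI?F → skip
[6] flags=0011 NE?T → r2=0x52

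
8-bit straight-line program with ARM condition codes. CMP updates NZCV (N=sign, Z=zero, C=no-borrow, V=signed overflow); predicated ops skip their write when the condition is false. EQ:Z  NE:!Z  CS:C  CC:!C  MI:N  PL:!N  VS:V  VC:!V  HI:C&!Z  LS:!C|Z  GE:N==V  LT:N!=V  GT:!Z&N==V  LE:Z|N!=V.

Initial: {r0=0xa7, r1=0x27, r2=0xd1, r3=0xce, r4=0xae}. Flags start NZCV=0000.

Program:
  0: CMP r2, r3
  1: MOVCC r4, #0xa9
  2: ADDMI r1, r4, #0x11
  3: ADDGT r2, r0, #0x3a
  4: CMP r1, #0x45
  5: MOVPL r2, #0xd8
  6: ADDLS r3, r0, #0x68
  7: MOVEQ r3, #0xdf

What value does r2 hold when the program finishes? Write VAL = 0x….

0: ✓ CMP  NZCV=0010
1: · MOVCC
2: · ADDMI
3: ✓ ADDGT  r2←0xe1
4: ✓ CMP  NZCV=1000
5: · MOVPL
6: ✓ ADDLS  r3←0x0f
7: · MOVEQ

VAL = 0xe1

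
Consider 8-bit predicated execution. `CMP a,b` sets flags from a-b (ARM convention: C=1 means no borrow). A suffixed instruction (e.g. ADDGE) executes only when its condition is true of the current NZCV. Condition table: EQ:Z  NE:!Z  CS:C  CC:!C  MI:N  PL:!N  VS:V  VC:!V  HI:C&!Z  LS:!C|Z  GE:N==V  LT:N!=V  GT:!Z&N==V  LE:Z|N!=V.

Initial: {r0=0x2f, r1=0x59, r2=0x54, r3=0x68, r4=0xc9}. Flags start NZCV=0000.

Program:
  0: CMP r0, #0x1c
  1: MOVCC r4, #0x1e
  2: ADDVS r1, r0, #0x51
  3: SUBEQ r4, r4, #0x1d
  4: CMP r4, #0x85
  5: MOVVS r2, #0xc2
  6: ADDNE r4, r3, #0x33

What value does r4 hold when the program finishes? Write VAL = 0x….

[0] flags=0010 → (cmp)
[1] flags=0010 CC?F → skip
[2] flags=0010 VS?F → skip
[3] flags=0010 EQ?F → skip
[4] flags=0010 → (cmp)
[5] flags=0010 VS?F → skip
[6] flags=0010 NE?T → r4=0x9b

VAL = 0x9b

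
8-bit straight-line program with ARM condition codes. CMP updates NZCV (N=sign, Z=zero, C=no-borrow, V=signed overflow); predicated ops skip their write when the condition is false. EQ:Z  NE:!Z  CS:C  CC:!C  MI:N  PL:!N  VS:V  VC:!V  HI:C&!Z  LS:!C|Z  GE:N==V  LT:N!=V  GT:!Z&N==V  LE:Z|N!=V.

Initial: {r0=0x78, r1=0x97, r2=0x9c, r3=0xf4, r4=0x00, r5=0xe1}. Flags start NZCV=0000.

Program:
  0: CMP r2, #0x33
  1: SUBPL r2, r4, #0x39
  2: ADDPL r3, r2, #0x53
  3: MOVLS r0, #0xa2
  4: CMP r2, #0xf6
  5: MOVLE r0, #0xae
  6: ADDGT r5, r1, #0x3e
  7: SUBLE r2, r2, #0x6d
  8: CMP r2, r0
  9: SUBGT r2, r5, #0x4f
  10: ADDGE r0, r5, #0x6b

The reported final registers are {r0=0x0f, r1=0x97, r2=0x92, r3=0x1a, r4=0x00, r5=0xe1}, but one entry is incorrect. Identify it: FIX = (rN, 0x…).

FIX = (r0, 0x4c)

0: ✓ CMP  NZCV=0011
1: ✓ SUBPL  r2←0xc7
2: ✓ ADDPL  r3←0x1a
3: · MOVLS
4: ✓ CMP  NZCV=1000
5: ✓ MOVLE  r0←0xae
6: · ADDGT
7: ✓ SUBLE  r2←0x5a
8: ✓ CMP  NZCV=1001
9: ✓ SUBGT  r2←0x92
10: ✓ ADDGE  r0←0x4c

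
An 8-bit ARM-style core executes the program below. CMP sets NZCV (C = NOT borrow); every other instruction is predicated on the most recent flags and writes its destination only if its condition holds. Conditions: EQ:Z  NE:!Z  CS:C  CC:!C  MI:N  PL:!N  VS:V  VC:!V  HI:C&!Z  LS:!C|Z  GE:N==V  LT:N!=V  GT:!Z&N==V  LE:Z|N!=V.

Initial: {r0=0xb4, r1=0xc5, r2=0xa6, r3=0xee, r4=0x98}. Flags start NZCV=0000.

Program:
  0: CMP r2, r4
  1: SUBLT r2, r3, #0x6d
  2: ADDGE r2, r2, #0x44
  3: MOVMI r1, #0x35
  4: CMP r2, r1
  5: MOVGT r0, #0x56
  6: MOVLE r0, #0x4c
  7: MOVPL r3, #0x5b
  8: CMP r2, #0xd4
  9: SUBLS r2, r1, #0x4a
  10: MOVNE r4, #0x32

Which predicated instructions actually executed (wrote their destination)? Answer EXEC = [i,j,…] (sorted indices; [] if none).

EXEC = [2,5,7,10]

[0] flags=0010 → (cmp)
[1] flags=0010 LT?F → skip
[2] flags=0010 GE?T → r2=0xea
[3] flags=0010 MI?F → skip
[4] flags=0010 → (cmp)
[5] flags=0010 GT?T → r0=0x56
[6] flags=0010 LE?F → skip
[7] flags=0010 PL?T → r3=0x5b
[8] flags=0010 → (cmp)
[9] flags=0010 LS?F → skip
[10] flags=0010 NE?T → r4=0x32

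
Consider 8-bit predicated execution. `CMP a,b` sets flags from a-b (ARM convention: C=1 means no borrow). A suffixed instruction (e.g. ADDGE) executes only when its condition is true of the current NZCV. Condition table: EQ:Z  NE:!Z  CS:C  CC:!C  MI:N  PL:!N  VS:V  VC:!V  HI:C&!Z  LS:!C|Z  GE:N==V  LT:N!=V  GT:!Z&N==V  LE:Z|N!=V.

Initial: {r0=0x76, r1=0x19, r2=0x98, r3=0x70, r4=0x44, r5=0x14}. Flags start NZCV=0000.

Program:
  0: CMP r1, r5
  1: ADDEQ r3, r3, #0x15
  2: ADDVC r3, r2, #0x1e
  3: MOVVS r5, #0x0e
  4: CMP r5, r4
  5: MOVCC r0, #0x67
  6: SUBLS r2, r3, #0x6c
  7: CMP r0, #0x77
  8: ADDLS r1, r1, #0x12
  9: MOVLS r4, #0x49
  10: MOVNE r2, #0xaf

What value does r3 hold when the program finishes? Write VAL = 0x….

[0] flags=0010 → (cmp)
[1] flags=0010 EQ?F → skip
[2] flags=0010 VC?T → r3=0xb6
[3] flags=0010 VS?F → skip
[4] flags=1000 → (cmp)
[5] flags=1000 CC?T → r0=0x67
[6] flags=1000 LS?T → r2=0x4a
[7] flags=1000 → (cmp)
[8] flags=1000 LS?T → r1=0x2b
[9] flags=1000 LS?T → r4=0x49
[10] flags=1000 NE?T → r2=0xaf

VAL = 0xb6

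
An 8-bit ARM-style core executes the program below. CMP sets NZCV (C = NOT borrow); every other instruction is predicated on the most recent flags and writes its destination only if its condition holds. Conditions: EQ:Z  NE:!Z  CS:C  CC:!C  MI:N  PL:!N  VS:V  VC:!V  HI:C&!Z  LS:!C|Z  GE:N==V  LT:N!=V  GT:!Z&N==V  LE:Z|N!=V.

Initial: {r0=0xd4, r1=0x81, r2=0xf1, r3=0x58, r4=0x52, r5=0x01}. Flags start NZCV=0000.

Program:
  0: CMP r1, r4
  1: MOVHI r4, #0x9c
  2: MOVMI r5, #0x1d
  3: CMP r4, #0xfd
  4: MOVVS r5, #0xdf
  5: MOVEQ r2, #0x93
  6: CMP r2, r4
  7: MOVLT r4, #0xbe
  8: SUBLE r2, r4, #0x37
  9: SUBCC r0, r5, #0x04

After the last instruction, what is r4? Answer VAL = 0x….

0: ✓ CMP  NZCV=0011
1: ✓ MOVHI  r4←0x9c
2: · MOVMI
3: ✓ CMP  NZCV=1000
4: · MOVVS
5: · MOVEQ
6: ✓ CMP  NZCV=0010
7: · MOVLT
8: · SUBLE
9: · SUBCC

VAL = 0x9c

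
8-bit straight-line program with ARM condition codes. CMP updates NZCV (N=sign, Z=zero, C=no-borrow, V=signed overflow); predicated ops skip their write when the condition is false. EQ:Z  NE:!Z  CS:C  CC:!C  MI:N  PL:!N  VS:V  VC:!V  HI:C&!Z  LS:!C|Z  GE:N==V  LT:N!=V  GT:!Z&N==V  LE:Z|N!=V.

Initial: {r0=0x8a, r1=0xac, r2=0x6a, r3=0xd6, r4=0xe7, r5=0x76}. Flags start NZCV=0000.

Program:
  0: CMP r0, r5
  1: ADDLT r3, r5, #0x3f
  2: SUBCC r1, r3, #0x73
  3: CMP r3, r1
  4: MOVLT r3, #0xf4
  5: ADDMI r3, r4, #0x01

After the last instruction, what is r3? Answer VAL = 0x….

[0] flags=0011 → (cmp)
[1] flags=0011 LT?T → r3=0xb5
[2] flags=0011 CC?F → skip
[3] flags=0010 → (cmp)
[4] flags=0010 LT?F → skip
[5] flags=0010 MI?F → skip

VAL = 0xb5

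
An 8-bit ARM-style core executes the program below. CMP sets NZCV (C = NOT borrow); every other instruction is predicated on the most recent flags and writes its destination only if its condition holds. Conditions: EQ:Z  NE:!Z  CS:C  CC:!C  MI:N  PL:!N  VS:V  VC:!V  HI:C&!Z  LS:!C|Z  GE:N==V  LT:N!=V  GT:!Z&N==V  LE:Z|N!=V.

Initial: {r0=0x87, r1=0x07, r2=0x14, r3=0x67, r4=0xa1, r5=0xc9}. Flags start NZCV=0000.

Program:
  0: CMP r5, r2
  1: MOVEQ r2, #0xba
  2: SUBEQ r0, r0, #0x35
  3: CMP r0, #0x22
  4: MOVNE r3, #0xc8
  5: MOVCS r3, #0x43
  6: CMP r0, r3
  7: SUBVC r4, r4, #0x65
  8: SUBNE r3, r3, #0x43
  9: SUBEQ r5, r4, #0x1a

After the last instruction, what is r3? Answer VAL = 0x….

VAL = 0x00

[0] flags=1010 → (cmp)
[1] flags=1010 EQ?F → skip
[2] flags=1010 EQ?F → skip
[3] flags=0011 → (cmp)
[4] flags=0011 NE?T → r3=0xc8
[5] flags=0011 CS?T → r3=0x43
[6] flags=0011 → (cmp)
[7] flags=0011 VC?F → skip
[8] flags=0011 NE?T → r3=0x00
[9] flags=0011 EQ?F → skip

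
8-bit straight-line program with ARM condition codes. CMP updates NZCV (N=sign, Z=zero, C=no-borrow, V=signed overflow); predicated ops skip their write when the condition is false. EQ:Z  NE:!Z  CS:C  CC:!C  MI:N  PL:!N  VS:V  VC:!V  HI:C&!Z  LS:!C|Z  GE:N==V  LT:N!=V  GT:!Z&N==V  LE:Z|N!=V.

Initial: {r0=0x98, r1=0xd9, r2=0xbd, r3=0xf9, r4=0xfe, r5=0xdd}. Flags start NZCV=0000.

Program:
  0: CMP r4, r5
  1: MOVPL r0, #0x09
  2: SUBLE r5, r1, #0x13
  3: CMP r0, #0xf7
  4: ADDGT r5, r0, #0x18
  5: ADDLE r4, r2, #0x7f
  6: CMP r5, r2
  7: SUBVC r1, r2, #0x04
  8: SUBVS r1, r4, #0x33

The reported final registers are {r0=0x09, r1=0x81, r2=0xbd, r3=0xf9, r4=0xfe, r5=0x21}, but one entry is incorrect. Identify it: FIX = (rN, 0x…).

0: ✓ CMP  NZCV=0010
1: ✓ MOVPL  r0←0x09
2: · SUBLE
3: ✓ CMP  NZCV=0000
4: ✓ ADDGT  r5←0x21
5: · ADDLE
6: ✓ CMP  NZCV=0000
7: ✓ SUBVC  r1←0xb9
8: · SUBVS

FIX = (r1, 0xb9)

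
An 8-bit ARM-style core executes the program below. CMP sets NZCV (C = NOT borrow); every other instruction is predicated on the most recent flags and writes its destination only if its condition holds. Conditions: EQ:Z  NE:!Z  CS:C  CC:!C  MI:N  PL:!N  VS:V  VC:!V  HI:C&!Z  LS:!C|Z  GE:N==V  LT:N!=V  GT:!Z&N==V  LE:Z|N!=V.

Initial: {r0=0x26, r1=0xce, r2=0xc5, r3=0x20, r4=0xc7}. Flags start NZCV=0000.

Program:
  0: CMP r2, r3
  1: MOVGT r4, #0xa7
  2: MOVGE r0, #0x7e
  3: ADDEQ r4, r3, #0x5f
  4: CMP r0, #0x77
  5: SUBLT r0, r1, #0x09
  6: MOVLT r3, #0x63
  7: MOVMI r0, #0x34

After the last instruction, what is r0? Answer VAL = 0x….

VAL = 0x34

0: ✓ CMP  NZCV=1010
1: · MOVGT
2: · MOVGE
3: · ADDEQ
4: ✓ CMP  NZCV=1000
5: ✓ SUBLT  r0←0xc5
6: ✓ MOVLT  r3←0x63
7: ✓ MOVMI  r0←0x34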